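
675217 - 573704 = 101513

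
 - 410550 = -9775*42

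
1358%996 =362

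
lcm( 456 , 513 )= 4104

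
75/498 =25/166 = 0.15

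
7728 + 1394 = 9122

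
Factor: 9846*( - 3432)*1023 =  - 2^4*3^4*11^2*13^1*31^1*547^1 = - 34568675856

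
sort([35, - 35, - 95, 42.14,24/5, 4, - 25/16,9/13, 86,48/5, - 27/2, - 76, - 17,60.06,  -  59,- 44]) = [ - 95,-76, -59,-44, - 35,-17, -27/2 , - 25/16, 9/13,4, 24/5,48/5 , 35,42.14,60.06,86 ] 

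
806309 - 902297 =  - 95988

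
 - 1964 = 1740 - 3704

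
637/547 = 637/547 = 1.16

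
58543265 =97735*599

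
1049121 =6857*153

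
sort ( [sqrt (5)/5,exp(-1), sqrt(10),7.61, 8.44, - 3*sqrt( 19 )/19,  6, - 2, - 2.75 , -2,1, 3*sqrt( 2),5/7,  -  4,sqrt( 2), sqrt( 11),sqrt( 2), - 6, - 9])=[ - 9, - 6, - 4 , - 2.75, - 2 , - 2, - 3*sqrt (19)/19, exp( - 1), sqrt(5)/5, 5/7, 1, sqrt( 2),  sqrt( 2),sqrt(10),sqrt( 11), 3*sqrt( 2 ),6,7.61,8.44]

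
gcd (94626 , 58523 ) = 1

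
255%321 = 255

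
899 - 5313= -4414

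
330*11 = 3630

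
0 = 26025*0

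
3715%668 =375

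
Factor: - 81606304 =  - 2^5 * 13^1*196169^1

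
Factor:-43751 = -67^1*653^1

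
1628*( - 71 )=-115588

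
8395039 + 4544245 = 12939284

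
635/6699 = 635/6699 = 0.09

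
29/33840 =29/33840 = 0.00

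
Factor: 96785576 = 2^3* 1217^1* 9941^1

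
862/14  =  61 + 4/7 = 61.57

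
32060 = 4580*7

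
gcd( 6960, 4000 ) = 80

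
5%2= 1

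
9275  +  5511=14786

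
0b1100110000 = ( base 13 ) 4AA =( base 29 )S4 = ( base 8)1460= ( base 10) 816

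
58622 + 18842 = 77464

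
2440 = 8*305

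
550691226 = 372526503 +178164723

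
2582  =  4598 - 2016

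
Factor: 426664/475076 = 802/893= 2^1*19^(  -  1)*47^( - 1 )*401^1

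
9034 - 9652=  - 618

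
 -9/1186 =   -  1 + 1177/1186 = -0.01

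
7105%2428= 2249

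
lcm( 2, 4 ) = 4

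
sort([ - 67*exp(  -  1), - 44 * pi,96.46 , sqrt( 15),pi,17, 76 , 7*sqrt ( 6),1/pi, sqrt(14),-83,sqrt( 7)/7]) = [ -44*pi,  -  83, - 67*exp( - 1 ), 1/pi,sqrt(7) /7, pi , sqrt (14 ),sqrt( 15) , 17,7*sqrt( 6 ), 76,96.46 ]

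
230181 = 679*339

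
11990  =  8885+3105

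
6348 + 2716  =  9064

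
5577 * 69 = 384813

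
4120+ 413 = 4533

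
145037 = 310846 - 165809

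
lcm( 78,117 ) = 234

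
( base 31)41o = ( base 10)3899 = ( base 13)1a0c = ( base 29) 4id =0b111100111011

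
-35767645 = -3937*9085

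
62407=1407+61000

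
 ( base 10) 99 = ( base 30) 39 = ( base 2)1100011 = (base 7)201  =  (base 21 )4f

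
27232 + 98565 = 125797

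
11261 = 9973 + 1288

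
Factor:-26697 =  - 3^1*11^1*809^1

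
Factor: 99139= 99139^1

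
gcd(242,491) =1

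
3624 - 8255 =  - 4631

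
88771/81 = 1095 + 76/81 = 1095.94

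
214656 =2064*104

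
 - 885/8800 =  - 177/1760 = -0.10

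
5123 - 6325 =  - 1202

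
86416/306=282 + 62/153 = 282.41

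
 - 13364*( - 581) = 7764484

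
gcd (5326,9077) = 1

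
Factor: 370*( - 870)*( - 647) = 2^2*3^1*5^2*29^1*37^1 *647^1 = 208269300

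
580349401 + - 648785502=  -68436101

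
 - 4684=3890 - 8574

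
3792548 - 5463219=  - 1670671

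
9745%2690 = 1675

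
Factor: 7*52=2^2 * 7^1*13^1  =  364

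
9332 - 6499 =2833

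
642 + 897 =1539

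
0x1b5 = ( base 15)1e2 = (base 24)i5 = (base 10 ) 437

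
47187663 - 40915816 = 6271847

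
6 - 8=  - 2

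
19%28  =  19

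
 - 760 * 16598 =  - 12614480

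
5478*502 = 2749956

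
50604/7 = 50604/7  =  7229.14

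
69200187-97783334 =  - 28583147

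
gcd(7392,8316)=924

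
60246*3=180738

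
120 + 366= 486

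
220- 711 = -491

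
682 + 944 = 1626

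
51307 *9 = 461763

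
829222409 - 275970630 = 553251779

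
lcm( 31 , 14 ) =434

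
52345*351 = 18373095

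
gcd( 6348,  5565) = 3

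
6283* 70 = 439810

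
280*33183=9291240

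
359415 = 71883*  5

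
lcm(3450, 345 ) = 3450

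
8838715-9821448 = -982733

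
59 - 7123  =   - 7064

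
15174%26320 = 15174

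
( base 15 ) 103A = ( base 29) 428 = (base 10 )3430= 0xD66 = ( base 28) 4ae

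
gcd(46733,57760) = 1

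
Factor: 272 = 2^4*17^1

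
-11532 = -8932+-2600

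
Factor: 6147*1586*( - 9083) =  -88551456786  =  - 2^1*3^2*13^1*31^1*61^1*293^1 * 683^1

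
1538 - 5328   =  - 3790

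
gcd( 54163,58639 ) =1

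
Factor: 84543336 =2^3*3^2 * 1174213^1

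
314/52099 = 314/52099 = 0.01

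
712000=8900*80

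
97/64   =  97/64=1.52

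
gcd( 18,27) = 9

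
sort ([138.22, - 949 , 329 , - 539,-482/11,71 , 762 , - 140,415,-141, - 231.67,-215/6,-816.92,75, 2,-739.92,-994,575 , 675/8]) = [ - 994,-949, - 816.92,- 739.92,-539,-231.67,  -  141,-140, - 482/11,  -  215/6 , 2,71,75,675/8, 138.22,329,415,575, 762]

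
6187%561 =16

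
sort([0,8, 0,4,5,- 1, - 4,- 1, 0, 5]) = [ - 4, - 1, - 1, 0,  0,0,4 , 5,5,8]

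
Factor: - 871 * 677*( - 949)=559593983 = 13^2*67^1*73^1*677^1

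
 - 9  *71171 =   -  640539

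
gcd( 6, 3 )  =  3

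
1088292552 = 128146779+960145773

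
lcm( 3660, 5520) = 336720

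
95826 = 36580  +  59246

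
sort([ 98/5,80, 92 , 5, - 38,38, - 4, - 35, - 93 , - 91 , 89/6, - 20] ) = [ - 93, - 91,-38, - 35 ,-20, - 4,  5,89/6, 98/5,38,  80,92]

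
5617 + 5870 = 11487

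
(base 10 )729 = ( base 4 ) 23121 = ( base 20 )1G9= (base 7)2061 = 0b1011011001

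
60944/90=30472/45 = 677.16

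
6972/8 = 1743/2 = 871.50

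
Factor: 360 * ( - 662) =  -238320=- 2^4 * 3^2*5^1*331^1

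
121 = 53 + 68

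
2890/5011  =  2890/5011 = 0.58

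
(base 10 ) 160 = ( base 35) 4K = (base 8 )240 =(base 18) 8G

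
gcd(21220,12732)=4244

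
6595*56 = 369320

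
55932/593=94+190/593 = 94.32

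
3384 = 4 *846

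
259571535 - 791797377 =-532225842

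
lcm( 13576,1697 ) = 13576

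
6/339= 2/113 = 0.02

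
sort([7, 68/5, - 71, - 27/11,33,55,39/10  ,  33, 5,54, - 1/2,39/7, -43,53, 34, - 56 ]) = [ - 71,-56, - 43, - 27/11 , - 1/2,39/10,5,39/7,  7 , 68/5,33, 33,34, 53,54,55]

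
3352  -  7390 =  - 4038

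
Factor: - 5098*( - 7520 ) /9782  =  19168480/4891 = 2^5*5^1*47^1* 67^( - 1)*73^( - 1)*2549^1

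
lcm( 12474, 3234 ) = 87318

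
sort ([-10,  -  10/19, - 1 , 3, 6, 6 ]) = [ - 10,- 1,-10/19 , 3, 6, 6 ]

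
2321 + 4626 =6947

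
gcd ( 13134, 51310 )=2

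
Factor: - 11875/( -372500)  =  2^(-2)* 19^1*149^( - 1 )=19/596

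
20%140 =20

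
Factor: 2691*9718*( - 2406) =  - 62919638028 = - 2^2*3^3*13^1*23^1*43^1*113^1*401^1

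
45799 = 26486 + 19313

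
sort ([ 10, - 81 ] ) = [ - 81,10]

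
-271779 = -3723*73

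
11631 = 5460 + 6171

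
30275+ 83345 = 113620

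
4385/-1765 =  - 877/353 = - 2.48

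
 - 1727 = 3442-5169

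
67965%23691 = 20583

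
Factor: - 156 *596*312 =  - 2^7*3^2* 13^2*149^1 = - 29008512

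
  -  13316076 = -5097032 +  - 8219044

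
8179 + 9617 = 17796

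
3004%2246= 758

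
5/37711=5/37711 =0.00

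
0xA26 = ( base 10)2598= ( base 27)3f6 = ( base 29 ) 32h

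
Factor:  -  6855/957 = -5^1*11^( -1)*29^(-1 )*457^1= -  2285/319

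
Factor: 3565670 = 2^1*5^1*356567^1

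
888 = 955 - 67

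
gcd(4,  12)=4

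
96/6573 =32/2191   =  0.01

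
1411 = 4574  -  3163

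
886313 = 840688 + 45625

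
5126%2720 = 2406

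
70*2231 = 156170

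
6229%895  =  859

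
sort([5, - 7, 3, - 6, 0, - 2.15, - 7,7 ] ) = [ - 7, - 7,  -  6, - 2.15,  0, 3, 5, 7]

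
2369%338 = 3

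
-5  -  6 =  - 11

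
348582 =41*8502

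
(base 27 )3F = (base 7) 165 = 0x60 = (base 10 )96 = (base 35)2Q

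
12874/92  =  6437/46 =139.93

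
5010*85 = 425850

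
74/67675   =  74/67675 = 0.00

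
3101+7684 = 10785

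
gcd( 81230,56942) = 2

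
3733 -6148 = -2415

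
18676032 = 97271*192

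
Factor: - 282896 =-2^4*17681^1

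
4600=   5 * 920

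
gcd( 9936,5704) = 184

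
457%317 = 140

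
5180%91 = 84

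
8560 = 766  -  -7794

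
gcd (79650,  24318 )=18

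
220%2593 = 220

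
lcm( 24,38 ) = 456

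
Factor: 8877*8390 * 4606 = 343045806180 = 2^2*  3^1*5^1* 7^2*11^1 *47^1*269^1*839^1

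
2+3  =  5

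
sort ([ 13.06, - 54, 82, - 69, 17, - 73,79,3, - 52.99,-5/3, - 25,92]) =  [-73,-69, - 54, - 52.99, - 25, - 5/3, 3,13.06,17, 79,82, 92 ] 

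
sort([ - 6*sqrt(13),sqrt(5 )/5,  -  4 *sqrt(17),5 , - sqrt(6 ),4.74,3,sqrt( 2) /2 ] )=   [ - 6*sqrt(13 ), - 4*sqrt( 17 ), -sqrt ( 6),sqrt( 5)/5, sqrt ( 2)/2,3 , 4.74, 5]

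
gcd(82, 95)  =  1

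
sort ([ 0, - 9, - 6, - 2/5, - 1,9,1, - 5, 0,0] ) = [ - 9, - 6, - 5,  -  1, - 2/5,0,0,0 , 1, 9 ] 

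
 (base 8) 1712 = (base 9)1287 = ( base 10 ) 970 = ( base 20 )28A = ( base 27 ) 18p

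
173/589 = 173/589 = 0.29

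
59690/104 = 29845/52 = 573.94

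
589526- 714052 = -124526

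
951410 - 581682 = 369728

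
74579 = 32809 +41770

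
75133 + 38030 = 113163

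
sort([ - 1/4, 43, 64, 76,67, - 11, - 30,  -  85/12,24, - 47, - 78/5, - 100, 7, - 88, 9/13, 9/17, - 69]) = [ - 100,-88 , - 69, - 47, - 30, - 78/5, - 11,-85/12, - 1/4,9/17, 9/13,7, 24, 43, 64, 67, 76]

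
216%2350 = 216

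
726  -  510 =216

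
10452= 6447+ 4005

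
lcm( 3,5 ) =15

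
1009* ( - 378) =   -  381402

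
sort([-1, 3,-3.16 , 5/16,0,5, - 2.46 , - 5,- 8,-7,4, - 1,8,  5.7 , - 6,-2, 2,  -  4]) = [-8,-7, - 6,-5,  -  4, - 3.16,- 2.46, - 2, - 1,-1,0,5/16, 2,  3 , 4,5,  5.7,8]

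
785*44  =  34540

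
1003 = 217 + 786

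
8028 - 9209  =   - 1181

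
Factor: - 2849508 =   -  2^2*3^2*79153^1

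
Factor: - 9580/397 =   -  2^2*5^1*397^(-1)*479^1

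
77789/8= 9723 + 5/8 = 9723.62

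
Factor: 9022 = 2^1  *  13^1*347^1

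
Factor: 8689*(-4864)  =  -42263296 = - 2^8 * 19^1*8689^1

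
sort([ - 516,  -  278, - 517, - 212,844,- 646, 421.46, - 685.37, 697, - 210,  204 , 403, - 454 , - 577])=[ - 685.37,-646, - 577, - 517, - 516, - 454,-278, - 212, - 210,204,  403, 421.46, 697,  844 ] 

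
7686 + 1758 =9444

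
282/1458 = 47/243 = 0.19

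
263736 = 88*2997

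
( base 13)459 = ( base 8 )1356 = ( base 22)1C2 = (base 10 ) 750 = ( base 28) QM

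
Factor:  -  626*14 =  - 8764= - 2^2*7^1 * 313^1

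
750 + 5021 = 5771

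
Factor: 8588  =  2^2*19^1* 113^1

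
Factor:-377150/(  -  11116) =2^( - 1)*5^2*7^ ( - 1) * 19^1= 475/14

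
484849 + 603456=1088305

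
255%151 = 104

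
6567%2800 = 967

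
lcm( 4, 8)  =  8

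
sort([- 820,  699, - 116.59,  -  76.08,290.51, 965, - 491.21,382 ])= [  -  820, - 491.21, - 116.59, - 76.08, 290.51, 382,  699,965 ] 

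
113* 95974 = 10845062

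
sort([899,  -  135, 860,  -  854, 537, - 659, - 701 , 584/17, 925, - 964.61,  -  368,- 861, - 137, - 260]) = [ - 964.61, - 861, - 854, - 701, - 659, -368, - 260, - 137 , - 135, 584/17,537,860,  899, 925] 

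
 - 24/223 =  - 24/223 =- 0.11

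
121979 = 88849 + 33130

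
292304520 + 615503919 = 907808439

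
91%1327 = 91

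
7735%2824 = 2087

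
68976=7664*9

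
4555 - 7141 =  - 2586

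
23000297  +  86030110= 109030407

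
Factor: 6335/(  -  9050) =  - 2^( - 1 )*5^( - 1) * 7^1 = - 7/10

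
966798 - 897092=69706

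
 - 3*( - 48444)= 145332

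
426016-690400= - 264384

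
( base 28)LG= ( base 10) 604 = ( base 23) 136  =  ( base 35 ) H9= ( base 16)25C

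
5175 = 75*69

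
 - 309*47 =  -  14523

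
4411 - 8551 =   -  4140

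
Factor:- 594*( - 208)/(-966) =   -  2^4 * 3^2*7^ (  -  1 )*11^1*13^1 * 23^ ( - 1 ) = - 20592/161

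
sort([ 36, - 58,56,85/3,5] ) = [ - 58,5,85/3,36, 56]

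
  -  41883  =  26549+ - 68432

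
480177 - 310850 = 169327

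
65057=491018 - 425961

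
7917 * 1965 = 15556905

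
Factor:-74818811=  - 29^1*523^1*4933^1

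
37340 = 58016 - 20676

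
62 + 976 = 1038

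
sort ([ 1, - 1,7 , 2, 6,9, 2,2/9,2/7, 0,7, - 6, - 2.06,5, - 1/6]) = [ - 6,- 2.06, - 1, - 1/6 , 0,2/9,2/7, 1,2, 2,5, 6, 7,  7,9] 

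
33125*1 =33125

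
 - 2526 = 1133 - 3659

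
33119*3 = 99357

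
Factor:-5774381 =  - 2239^1*2579^1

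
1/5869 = 1/5869=0.00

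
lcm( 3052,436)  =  3052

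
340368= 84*4052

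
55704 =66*844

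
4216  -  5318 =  - 1102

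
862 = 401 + 461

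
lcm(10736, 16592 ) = 182512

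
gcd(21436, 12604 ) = 92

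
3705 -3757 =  - 52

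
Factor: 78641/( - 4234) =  - 2^(- 1)*19^1*29^(-1 )*73^( - 1 )*4139^1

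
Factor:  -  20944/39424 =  - 2^(-5)* 17^1 = - 17/32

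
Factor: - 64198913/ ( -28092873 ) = 3^( - 1)*139^( - 1)*67369^( - 1)*64198913^1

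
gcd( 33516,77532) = 84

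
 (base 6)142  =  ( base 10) 62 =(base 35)1r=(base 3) 2022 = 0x3e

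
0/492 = 0 = 0.00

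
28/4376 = 7/1094 =0.01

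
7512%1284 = 1092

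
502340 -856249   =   - 353909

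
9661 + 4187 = 13848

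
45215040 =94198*480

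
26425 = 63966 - 37541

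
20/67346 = 10/33673 = 0.00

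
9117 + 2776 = 11893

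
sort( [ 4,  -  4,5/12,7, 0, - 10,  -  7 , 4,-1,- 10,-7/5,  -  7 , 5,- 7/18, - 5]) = [-10,-10, - 7 , - 7, - 5, - 4,  -  7/5,  -  1, - 7/18, 0, 5/12,  4,4,5, 7 ] 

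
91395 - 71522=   19873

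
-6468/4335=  - 2 + 734/1445 =- 1.49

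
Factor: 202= 2^1*101^1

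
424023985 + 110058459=534082444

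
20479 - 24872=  - 4393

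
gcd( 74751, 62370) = 3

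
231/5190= 77/1730 = 0.04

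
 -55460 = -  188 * 295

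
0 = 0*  8591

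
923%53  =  22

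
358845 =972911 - 614066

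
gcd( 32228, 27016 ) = 4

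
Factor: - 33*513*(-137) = 3^4*11^1*19^1*137^1 = 2319273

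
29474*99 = 2917926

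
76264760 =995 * 76648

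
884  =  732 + 152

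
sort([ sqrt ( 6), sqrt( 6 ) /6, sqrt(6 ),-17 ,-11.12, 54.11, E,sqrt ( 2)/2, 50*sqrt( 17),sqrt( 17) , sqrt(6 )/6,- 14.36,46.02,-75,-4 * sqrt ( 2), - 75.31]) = [ - 75.31,-75,-17, -14.36, - 11.12,-4 *sqrt ( 2 ), sqrt(6 ) /6, sqrt(6 )/6, sqrt(2 )/2,sqrt(6),sqrt( 6), E,sqrt( 17),46.02 , 54.11, 50*sqrt( 17)]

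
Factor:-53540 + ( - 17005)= - 70545 = - 3^1* 5^1 * 4703^1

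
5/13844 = 5/13844=0.00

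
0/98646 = 0 = 0.00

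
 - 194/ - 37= 194/37 = 5.24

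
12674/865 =12674/865 = 14.65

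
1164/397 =2 + 370/397 =2.93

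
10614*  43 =456402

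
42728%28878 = 13850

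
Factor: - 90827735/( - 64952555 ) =18165547/12990511 = 47^1*109^( -1 )*119179^( - 1)*386501^1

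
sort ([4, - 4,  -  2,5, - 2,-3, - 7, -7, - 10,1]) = [  -  10, - 7, - 7,  -  4, - 3, - 2,  -  2,1,4, 5 ] 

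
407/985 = 407/985 = 0.41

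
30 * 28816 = 864480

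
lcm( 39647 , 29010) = 1189410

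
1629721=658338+971383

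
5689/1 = 5689=5689.00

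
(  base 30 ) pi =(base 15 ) 363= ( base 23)1A9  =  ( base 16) 300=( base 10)768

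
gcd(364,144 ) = 4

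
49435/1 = 49435 = 49435.00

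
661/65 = 661/65 = 10.17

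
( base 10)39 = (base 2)100111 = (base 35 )14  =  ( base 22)1H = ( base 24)1F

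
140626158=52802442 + 87823716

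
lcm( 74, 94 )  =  3478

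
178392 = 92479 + 85913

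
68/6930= 34/3465 = 0.01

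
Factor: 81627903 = 3^2*7^1*1295681^1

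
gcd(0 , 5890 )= 5890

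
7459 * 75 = 559425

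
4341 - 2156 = 2185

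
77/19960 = 77/19960 = 0.00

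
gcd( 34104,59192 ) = 392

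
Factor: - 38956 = - 2^2*9739^1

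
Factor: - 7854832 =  - 2^4*490927^1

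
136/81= 136/81 = 1.68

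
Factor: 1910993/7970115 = 3^( - 1) *5^( - 1)*7^1*719^( - 1 )*739^( - 1)*272999^1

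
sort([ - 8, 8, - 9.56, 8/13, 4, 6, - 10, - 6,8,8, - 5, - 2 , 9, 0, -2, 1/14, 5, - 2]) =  [ - 10, - 9.56, - 8, - 6,  -  5 , - 2 , - 2,  -  2,0,  1/14, 8/13,4, 5, 6, 8 , 8, 8,9 ]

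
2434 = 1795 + 639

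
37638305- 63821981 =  - 26183676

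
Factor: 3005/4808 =5/8 =2^( - 3)*5^1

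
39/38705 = 39/38705 = 0.00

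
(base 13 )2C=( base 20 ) 1I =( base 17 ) 24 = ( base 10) 38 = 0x26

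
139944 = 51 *2744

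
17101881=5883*2907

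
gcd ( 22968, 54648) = 792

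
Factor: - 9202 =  - 2^1*43^1*107^1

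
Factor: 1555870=2^1*5^1*157^1*991^1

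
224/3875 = 224/3875 = 0.06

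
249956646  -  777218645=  - 527261999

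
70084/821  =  85 +299/821= 85.36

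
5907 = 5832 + 75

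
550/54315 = 110/10863= 0.01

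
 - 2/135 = - 1 + 133/135 = - 0.01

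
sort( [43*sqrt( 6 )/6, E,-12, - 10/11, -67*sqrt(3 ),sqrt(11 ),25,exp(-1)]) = [-67*sqrt(3 ), -12,  -  10/11, exp ( - 1 ), E, sqrt( 11),  43 * sqrt( 6 )/6,25]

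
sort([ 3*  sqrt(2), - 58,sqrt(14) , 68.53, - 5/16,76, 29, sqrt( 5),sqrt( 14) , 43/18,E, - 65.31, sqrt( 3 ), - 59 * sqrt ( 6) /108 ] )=[  -  65.31,-58, - 59 * sqrt( 6 ) /108, - 5/16,sqrt(3), sqrt( 5), 43/18,E, sqrt( 14),sqrt(14),  3*sqrt(2 ),29, 68.53,  76] 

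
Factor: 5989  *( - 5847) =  - 3^1*53^1*113^1 * 1949^1= -  35017683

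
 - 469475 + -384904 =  - 854379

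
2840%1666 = 1174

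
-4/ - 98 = 2/49 = 0.04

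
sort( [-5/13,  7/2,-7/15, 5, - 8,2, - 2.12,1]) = [ - 8,- 2.12  , - 7/15,  -  5/13, 1,2, 7/2,5 ]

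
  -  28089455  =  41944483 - 70033938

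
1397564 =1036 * 1349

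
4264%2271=1993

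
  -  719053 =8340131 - 9059184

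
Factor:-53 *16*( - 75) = 63600=2^4*3^1 * 5^2*53^1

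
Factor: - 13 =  - 13^1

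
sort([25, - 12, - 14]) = [-14, - 12,25 ]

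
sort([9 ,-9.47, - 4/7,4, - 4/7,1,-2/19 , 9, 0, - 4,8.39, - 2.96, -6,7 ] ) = [ - 9.47, - 6, - 4, - 2.96, - 4/7,-4/7, - 2/19,0,1, 4,7,8.39,9,9]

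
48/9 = 16/3 = 5.33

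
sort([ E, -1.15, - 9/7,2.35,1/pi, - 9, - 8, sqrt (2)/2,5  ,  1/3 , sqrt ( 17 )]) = [ - 9,-8, - 9/7, - 1.15,1/pi,1/3,sqrt( 2 )/2,2.35, E , sqrt( 17 ),  5] 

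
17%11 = 6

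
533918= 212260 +321658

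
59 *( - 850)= - 50150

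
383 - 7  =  376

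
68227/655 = 104 + 107/655 = 104.16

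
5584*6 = 33504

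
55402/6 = 9233 + 2/3 = 9233.67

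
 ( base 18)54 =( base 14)6A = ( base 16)5E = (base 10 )94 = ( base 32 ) 2U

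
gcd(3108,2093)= 7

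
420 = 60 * 7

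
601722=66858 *9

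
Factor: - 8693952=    - 2^6 * 3^1*45281^1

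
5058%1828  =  1402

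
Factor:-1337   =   -7^1*191^1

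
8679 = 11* 789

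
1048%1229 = 1048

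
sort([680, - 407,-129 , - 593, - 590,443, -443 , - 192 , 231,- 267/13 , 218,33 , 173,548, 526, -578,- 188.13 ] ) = [ - 593, - 590,  -  578 , -443,- 407,  -  192, - 188.13,  -  129, - 267/13, 33,173 , 218,  231,443, 526,548, 680 ] 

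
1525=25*61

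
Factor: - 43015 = -5^1 * 7^1*1229^1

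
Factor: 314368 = 2^10 * 307^1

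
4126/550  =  7+138/275= 7.50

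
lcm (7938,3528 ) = 31752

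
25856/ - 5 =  - 25856/5 = - 5171.20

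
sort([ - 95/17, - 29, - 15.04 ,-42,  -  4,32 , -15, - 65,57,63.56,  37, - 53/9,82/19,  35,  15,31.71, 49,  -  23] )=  [ -65, - 42 ,-29, - 23 , - 15.04 , - 15, - 53/9, - 95/17, - 4,82/19 , 15, 31.71,32,35,37,49, 57,63.56 ]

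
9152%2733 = 953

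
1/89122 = 1/89122 = 0.00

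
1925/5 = 385 = 385.00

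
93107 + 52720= 145827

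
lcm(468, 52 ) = 468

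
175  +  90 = 265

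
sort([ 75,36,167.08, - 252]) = [ - 252, 36, 75, 167.08]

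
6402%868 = 326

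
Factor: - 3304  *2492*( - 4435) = 36515874080 = 2^5*5^1 * 7^2*59^1 * 89^1*887^1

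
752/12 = 62 + 2/3= 62.67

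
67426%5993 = 1503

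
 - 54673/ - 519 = 54673/519 = 105.34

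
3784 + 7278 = 11062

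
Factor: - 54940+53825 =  - 1115 = -5^1  *  223^1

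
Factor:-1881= - 3^2*11^1* 19^1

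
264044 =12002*22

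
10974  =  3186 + 7788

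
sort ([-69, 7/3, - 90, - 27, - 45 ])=[ - 90, - 69,-45,-27,7/3]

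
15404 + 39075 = 54479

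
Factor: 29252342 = 2^1*7^1 * 17^1  *89^1*1381^1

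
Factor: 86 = 2^1*43^1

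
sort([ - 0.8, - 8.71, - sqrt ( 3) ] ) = [  -  8.71, - sqrt(3 ), -0.8 ]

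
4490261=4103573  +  386688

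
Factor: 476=2^2  *  7^1*17^1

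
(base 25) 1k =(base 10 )45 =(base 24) 1l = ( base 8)55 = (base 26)1j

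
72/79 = 72/79 = 0.91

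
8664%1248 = 1176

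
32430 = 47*690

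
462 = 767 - 305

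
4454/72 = 2227/36 = 61.86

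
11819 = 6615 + 5204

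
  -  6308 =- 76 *83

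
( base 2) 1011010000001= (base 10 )5761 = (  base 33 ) 59j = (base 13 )2812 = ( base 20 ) E81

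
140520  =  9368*15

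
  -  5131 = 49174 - 54305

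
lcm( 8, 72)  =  72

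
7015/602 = 7015/602 = 11.65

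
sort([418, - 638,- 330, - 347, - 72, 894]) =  [ - 638, - 347,-330, - 72 , 418 , 894] 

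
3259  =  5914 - 2655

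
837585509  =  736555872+101029637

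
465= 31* 15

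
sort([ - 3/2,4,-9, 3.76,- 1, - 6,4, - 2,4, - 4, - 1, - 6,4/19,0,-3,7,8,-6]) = [-9,-6, - 6,- 6, - 4, - 3,  -  2, - 3/2, - 1,-1 , 0,  4/19,  3.76,4,4,4,7,8]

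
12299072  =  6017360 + 6281712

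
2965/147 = 2965/147 =20.17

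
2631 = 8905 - 6274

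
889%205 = 69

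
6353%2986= 381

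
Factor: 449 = 449^1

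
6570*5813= 38191410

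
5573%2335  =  903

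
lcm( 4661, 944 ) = 74576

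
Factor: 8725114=2^1* 17^1*29^1*8849^1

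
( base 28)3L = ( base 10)105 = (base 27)3o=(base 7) 210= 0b1101001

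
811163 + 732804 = 1543967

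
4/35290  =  2/17645 =0.00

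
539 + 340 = 879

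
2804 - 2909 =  - 105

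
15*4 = 60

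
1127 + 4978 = 6105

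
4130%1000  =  130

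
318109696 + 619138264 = 937247960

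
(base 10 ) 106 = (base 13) 82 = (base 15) 71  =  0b1101010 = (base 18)5G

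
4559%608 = 303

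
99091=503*197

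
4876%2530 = 2346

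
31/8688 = 31/8688 = 0.00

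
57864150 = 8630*6705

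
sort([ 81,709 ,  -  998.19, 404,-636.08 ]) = [ - 998.19,-636.08,81, 404,709]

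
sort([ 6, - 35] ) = [ - 35,6] 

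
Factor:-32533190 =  - 2^1*5^1*59^1*67^1*823^1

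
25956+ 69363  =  95319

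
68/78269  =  68/78269 = 0.00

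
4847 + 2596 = 7443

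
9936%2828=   1452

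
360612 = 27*13356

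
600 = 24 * 25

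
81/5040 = 9/560 = 0.02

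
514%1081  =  514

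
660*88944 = 58703040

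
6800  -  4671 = 2129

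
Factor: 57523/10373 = 61/11 = 11^( - 1)*  61^1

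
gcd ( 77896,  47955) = 1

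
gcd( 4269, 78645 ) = 3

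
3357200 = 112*29975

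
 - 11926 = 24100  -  36026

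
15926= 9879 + 6047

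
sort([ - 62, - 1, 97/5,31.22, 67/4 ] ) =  [ - 62,  -  1,  67/4, 97/5,31.22]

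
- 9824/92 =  - 2456/23=-106.78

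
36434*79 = 2878286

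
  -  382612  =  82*(- 4666 ) 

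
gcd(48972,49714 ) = 742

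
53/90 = 53/90 =0.59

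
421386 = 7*60198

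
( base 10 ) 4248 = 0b1000010011000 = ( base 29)51E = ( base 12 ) 2560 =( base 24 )790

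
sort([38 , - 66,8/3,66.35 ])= [ - 66 , 8/3,38, 66.35] 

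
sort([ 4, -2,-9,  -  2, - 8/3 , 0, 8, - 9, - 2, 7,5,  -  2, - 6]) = [- 9, - 9, - 6, - 8/3, - 2, - 2, - 2, - 2, 0,4,5, 7, 8] 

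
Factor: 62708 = 2^2 * 61^1 *257^1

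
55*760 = 41800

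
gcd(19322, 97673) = 1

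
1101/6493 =1101/6493 = 0.17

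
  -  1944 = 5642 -7586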